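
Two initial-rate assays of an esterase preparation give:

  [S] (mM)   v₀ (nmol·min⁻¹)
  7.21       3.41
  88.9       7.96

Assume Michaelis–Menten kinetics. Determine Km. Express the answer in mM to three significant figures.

In reciprocal form, 1/v = (Km/Vmax)·(1/[S]) + 1/Vmax. The two points give (1/[S], 1/v) = (0.1387, 0.2933) and (0.01125, 0.1256).
Slope = (0.2933 − 0.1256)/(0.1387 − 0.01125) = 1.315; intercept = 0.2933 − 1.315×0.1387 = 0.1108.
Vmax = 1/intercept = 9.02 nmol·min⁻¹; Km = slope × Vmax = 1.315 × 9.02 = 11.9 mM.

11.9 mM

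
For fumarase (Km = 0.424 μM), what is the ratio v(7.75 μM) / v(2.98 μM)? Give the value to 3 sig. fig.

1.08

Since Vmax cancels, v₂/v₁ = [S]₂(Km+[S]₁) / [S]₁(Km+[S]₂).
= 7.75×(0.424+2.98) / (2.98×(0.424+7.75)) = 26.38/24.36 = 1.08.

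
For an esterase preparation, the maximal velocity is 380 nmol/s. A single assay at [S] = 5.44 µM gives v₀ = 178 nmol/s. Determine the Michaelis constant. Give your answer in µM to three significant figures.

6.17 µM

v/Vmax = 178/380 = 0.4684 = [S]/(Km+[S]).
So Km + [S] = [S]/0.4684 = 11.61 µM, giving Km = 11.61 − 5.44 = 6.17 µM.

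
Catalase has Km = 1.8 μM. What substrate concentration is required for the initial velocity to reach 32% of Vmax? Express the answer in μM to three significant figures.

0.847 μM

v/Vmax = [S]/(Km+[S]) = 0.32, so [S] = Km·0.32/(1 − 0.32) = 1.8 × 0.4706.
[S] = 0.847 μM.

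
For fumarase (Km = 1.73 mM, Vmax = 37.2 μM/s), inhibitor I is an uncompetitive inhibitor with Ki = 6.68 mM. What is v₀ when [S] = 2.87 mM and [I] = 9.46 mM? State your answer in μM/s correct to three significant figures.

α = 1 + [I]/Ki = 1 + 9.46/6.68 = 2.416.
For an uncompetitive inhibitor, both parameters are divided by α, giving Vmax/α and Km/α: Km,app = 0.716 mM, Vmax,app = 15.4 μM/s.
v = Vmax,app·[S]/(Km,app + [S]) = 15.4 × 2.87/(0.716 + 2.87) = 12.3 μM/s.

12.3 μM/s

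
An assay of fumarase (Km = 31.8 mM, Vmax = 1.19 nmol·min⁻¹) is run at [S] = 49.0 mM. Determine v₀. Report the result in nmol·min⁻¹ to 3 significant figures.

v = Vmax·[S]/(Km + [S]) = 1.19 × 49.0 / (31.8 + 49.0)
  = 58.31 / 80.80 = 0.722 nmol·min⁻¹.

0.722 nmol·min⁻¹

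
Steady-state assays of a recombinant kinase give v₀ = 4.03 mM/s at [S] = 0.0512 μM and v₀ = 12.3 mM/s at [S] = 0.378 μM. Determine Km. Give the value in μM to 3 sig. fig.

In reciprocal form, 1/v = (Km/Vmax)·(1/[S]) + 1/Vmax. The two points give (1/[S], 1/v) = (19.53, 0.2481) and (2.646, 0.08130).
Slope = (0.2481 − 0.08130)/(19.53 − 2.646) = 0.009880; intercept = 0.2481 − 0.009880×19.53 = 0.05516.
Vmax = 1/intercept = 18.1 mM/s; Km = slope × Vmax = 0.009880 × 18.1 = 0.179 μM.

0.179 μM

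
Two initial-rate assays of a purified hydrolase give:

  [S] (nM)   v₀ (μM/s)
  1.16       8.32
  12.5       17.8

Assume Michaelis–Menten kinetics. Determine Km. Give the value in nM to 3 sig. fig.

From v = Vmax[S]/(Km+[S]), each point gives Vmax = v(Km+[S])/[S].
Equating: 8.32(Km+1.16)/1.16 = 17.8(Km+12.5)/12.5.
7.172·Km + 8.32 = 1.424·Km + 17.8, so (7.172 − 1.424)·Km = 17.8 − 8.32.
Km = 9.480/5.748 = 1.65 nM; then Vmax = 8.32(1.65+1.16)/1.16 = 20.1 μM/s.

1.65 nM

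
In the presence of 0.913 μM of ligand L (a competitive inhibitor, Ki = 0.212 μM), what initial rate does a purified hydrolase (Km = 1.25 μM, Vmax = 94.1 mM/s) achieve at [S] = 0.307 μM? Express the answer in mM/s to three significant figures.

With α = 1 + [I]/Ki = 1 + 0.913/0.212 = 5.307, the competitive rate law is v = Vmax[S] / (αKm + [S]).
v = 94.1×0.307 / (5.307×1.25 + 0.307) = 28.89/6.940 = 4.16 mM/s.

4.16 mM/s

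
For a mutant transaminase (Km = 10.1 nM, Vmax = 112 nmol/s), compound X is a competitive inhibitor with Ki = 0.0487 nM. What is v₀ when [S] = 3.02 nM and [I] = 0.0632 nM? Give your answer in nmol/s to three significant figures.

12.9 nmol/s

With α = 1 + [I]/Ki = 1 + 0.0632/0.0487 = 2.298, the competitive rate law is v = Vmax[S] / (αKm + [S]).
v = 112×3.02 / (2.298×10.1 + 3.02) = 338.2/26.23 = 12.9 nmol/s.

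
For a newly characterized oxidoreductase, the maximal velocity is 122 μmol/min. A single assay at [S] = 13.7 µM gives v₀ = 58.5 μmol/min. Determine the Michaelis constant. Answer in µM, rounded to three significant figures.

v/Vmax = 58.5/122 = 0.4795 = [S]/(Km+[S]).
So Km + [S] = [S]/0.4795 = 28.57 µM, giving Km = 28.57 − 13.7 = 14.9 µM.

14.9 µM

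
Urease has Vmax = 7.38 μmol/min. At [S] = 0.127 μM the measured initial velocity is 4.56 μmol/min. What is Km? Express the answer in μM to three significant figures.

From v = Vmax[S]/(Km+[S]), Km = [S](Vmax − v)/v.
Km = 0.127 × (7.38 − 4.56) / 4.56 = 0.3581/4.56 = 0.0785 μM.

0.0785 μM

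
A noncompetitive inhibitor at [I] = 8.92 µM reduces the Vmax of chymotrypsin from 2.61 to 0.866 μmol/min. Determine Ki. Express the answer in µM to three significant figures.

Noncompetitive: Vmax,app = Vmax/α with α = 1 + [I]/Ki.
α = Vmax/Vmax,app = 2.61/0.866 = 3.014.
Since α = 1 + [I]/Ki, [I]/Ki = 3.014 − 1 = 2.014 and Ki = 8.92/2.014 = 4.43 µM.

4.43 µM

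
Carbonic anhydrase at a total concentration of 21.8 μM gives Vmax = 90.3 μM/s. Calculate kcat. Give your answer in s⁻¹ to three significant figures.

kcat = Vmax/[E]total = 90.3 μM/s / 21.8 μM = 4.14 s⁻¹.

4.14 s⁻¹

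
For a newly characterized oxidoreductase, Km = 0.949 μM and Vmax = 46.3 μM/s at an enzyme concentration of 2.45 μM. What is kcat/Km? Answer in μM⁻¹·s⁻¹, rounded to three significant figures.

kcat = Vmax/[E]total = 46.3/2.45 = 18.9 s⁻¹.
kcat/Km = 18.9/0.949 = 19.9 μM⁻¹·s⁻¹.

19.9 μM⁻¹·s⁻¹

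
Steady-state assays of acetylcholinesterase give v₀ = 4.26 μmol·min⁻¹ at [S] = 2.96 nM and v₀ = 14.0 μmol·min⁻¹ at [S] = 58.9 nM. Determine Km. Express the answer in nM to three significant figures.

8.11 nM

From v = Vmax[S]/(Km+[S]), each point gives Vmax = v(Km+[S])/[S].
Equating: 4.26(Km+2.96)/2.96 = 14.0(Km+58.9)/58.9.
1.439·Km + 4.26 = 0.2377·Km + 14.0, so (1.439 − 0.2377)·Km = 14.0 − 4.26.
Km = 9.740/1.201 = 8.11 nM; then Vmax = 4.26(8.11+2.96)/2.96 = 15.9 μmol·min⁻¹.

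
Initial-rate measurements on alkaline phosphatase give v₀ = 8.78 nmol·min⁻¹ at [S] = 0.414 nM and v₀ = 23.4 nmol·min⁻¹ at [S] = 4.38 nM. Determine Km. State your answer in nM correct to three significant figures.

0.922 nM

In reciprocal form, 1/v = (Km/Vmax)·(1/[S]) + 1/Vmax. The two points give (1/[S], 1/v) = (2.415, 0.1139) and (0.2283, 0.04274).
Slope = (0.1139 − 0.04274)/(2.415 − 0.2283) = 0.03254; intercept = 0.1139 − 0.03254×2.415 = 0.03531.
Vmax = 1/intercept = 28.3 nmol·min⁻¹; Km = slope × Vmax = 0.03254 × 28.3 = 0.922 nM.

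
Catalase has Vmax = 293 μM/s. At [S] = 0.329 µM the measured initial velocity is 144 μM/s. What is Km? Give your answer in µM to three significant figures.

From v = Vmax[S]/(Km+[S]), Km = [S](Vmax − v)/v.
Km = 0.329 × (293 − 144) / 144 = 49.02/144 = 0.340 µM.

0.340 µM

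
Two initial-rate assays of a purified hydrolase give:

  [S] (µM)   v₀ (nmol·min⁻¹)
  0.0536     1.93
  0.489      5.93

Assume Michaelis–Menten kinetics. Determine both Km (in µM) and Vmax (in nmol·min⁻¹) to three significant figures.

In reciprocal form, 1/v = (Km/Vmax)·(1/[S]) + 1/Vmax. The two points give (1/[S], 1/v) = (18.66, 0.5181) and (2.045, 0.1686).
Slope = (0.5181 − 0.1686)/(18.66 − 2.045) = 0.02104; intercept = 0.5181 − 0.02104×18.66 = 0.1256.
Vmax = 1/intercept = 7.96 nmol·min⁻¹; Km = slope × Vmax = 0.02104 × 7.96 = 0.167 µM.

Km = 0.167 µM; Vmax = 7.96 nmol·min⁻¹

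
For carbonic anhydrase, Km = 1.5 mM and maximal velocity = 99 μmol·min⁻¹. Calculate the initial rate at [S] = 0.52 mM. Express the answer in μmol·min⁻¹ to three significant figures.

25.5 μmol·min⁻¹

v = Vmax·[S]/(Km + [S]) = 99 × 0.52 / (1.5 + 0.52)
  = 51.48 / 2.020 = 25.5 μmol·min⁻¹.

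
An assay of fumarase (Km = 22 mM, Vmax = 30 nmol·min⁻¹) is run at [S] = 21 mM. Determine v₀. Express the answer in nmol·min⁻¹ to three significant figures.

14.7 nmol·min⁻¹

v = Vmax·[S]/(Km + [S]) = 30 × 21 / (22 + 21)
  = 630.0 / 43.00 = 14.7 nmol·min⁻¹.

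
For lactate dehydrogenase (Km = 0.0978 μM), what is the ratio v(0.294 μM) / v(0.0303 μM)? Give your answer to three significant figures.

Since Vmax cancels, v₂/v₁ = [S]₂(Km+[S]₁) / [S]₁(Km+[S]₂).
= 0.294×(0.0978+0.0303) / (0.0303×(0.0978+0.294)) = 0.03766/0.01187 = 3.17.

3.17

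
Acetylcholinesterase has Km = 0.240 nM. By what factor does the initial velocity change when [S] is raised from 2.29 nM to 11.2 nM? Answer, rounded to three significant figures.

Since Vmax cancels, v₂/v₁ = [S]₂(Km+[S]₁) / [S]₁(Km+[S]₂).
= 11.2×(0.240+2.29) / (2.29×(0.240+11.2)) = 28.34/26.20 = 1.08.

1.08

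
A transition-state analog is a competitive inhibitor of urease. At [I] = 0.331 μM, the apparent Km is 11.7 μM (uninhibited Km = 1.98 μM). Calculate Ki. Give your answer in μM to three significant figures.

Competitive: Km,app = α·Km with α = 1 + [I]/Ki.
α = Km,app/Km = 11.7/1.98 = 5.909.
Ki = [I]/(α − 1) = 0.331/4.909 = 0.0674 μM.

0.0674 μM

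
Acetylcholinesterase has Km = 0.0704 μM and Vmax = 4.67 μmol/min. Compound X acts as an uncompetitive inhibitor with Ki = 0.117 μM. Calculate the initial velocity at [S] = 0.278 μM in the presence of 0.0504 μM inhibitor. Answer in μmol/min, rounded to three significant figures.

2.77 μmol/min

With α = 1 + [I]/Ki = 1 + 0.0504/0.117 = 1.431, the uncompetitive rate law is v = (Vmax/α)·[S] / (Km/α + [S]).
v = (4.67/1.431)×0.278 / (0.0704/1.431 + 0.278) = 0.9074/0.3272 = 2.77 μmol/min.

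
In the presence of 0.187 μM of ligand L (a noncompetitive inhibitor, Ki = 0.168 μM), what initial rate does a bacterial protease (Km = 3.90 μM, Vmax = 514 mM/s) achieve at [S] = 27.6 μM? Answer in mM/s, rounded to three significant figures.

213 mM/s

α = 1 + [I]/Ki = 1 + 0.187/0.168 = 2.113.
For a noncompetitive inhibitor, Vmax is reduced to Vmax/α while Km is unchanged: Km,app = 3.90 μM, Vmax,app = 243 mM/s.
v = Vmax,app·[S]/(Km,app + [S]) = 243 × 27.6/(3.90 + 27.6) = 213 mM/s.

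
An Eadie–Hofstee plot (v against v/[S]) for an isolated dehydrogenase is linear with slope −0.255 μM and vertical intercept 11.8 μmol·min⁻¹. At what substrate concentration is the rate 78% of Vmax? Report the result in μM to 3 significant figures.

The Eadie–Hofstee slope gives Km = 0.255 μM (slope = −Km).
v/Vmax = [S]/(Km+[S]) = 0.78 ⇒ [S] = Km·0.78/(1−0.78) = 0.255 × 3.545 = 0.904 μM.

0.904 μM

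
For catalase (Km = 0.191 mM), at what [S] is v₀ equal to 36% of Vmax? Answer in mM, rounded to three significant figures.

v/Vmax = [S]/(Km+[S]) = 0.36, so [S] = Km·0.36/(1 − 0.36) = 0.191 × 0.5625.
[S] = 0.107 mM.

0.107 mM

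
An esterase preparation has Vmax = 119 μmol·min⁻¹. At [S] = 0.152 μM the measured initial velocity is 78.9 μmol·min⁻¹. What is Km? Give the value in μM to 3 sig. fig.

v/Vmax = 78.9/119 = 0.6630 = [S]/(Km+[S]).
So Km + [S] = [S]/0.6630 = 0.2293 μM, giving Km = 0.2293 − 0.152 = 0.0773 μM.

0.0773 μM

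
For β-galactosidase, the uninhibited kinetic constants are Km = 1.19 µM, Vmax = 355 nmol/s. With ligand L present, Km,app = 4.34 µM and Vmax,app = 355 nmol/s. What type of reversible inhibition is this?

competitive

Km increases (1.19 → 4.34 µM) while Vmax is unchanged — the hallmark of competitive inhibition.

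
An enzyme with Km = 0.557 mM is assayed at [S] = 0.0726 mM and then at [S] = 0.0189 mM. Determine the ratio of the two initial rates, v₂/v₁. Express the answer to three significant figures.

0.285

Since Vmax cancels, v₂/v₁ = [S]₂(Km+[S]₁) / [S]₁(Km+[S]₂).
= 0.0189×(0.557+0.0726) / (0.0726×(0.557+0.0189)) = 0.01190/0.04181 = 0.285.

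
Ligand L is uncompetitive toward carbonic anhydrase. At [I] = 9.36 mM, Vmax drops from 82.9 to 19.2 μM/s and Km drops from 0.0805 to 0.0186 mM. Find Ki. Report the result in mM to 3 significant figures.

Uncompetitive: Vmax,app = Vmax/α (and Km,app = Km/α) with α = 1 + [I]/Ki.
α = Vmax/Vmax,app = 82.9/19.2 = 4.318.
Since α = 1 + [I]/Ki, [I]/Ki = 4.318 − 1 = 3.318 and Ki = 9.36/3.318 = 2.82 mM.

2.82 mM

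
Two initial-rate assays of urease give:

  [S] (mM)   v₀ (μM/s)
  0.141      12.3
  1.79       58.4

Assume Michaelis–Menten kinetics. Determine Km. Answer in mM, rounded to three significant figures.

From v = Vmax[S]/(Km+[S]), each point gives Vmax = v(Km+[S])/[S].
Equating: 12.3(Km+0.141)/0.141 = 58.4(Km+1.79)/1.79.
87.23·Km + 12.3 = 32.63·Km + 58.4, so (87.23 − 32.63)·Km = 58.4 − 12.3.
Km = 46.10/54.61 = 0.844 mM; then Vmax = 12.3(0.844+0.141)/0.141 = 85.9 μM/s.

0.844 mM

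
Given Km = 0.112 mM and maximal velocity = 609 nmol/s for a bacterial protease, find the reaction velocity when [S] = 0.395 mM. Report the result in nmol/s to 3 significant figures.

v = Vmax·[S]/(Km + [S]) = 609 × 0.395 / (0.112 + 0.395)
  = 240.6 / 0.5070 = 474 nmol/s.

474 nmol/s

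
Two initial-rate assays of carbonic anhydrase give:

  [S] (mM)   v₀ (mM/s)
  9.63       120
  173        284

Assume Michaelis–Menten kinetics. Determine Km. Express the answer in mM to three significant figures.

From v = Vmax[S]/(Km+[S]), each point gives Vmax = v(Km+[S])/[S].
Equating: 120(Km+9.63)/9.63 = 284(Km+173)/173.
12.46·Km + 120 = 1.642·Km + 284, so (12.46 − 1.642)·Km = 284 − 120.
Km = 164.0/10.82 = 15.2 mM; then Vmax = 120(15.2+9.63)/9.63 = 309 mM/s.

15.2 mM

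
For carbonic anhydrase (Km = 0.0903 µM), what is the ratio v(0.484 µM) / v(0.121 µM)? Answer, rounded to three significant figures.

1.47

Since Vmax cancels, v₂/v₁ = [S]₂(Km+[S]₁) / [S]₁(Km+[S]₂).
= 0.484×(0.0903+0.121) / (0.121×(0.0903+0.484)) = 0.1023/0.06949 = 1.47.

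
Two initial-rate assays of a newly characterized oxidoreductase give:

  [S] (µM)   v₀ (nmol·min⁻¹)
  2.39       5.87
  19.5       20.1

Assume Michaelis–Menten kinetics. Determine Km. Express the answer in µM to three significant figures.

From v = Vmax[S]/(Km+[S]), each point gives Vmax = v(Km+[S])/[S].
Equating: 5.87(Km+2.39)/2.39 = 20.1(Km+19.5)/19.5.
2.456·Km + 5.87 = 1.031·Km + 20.1, so (2.456 − 1.031)·Km = 20.1 − 5.87.
Km = 14.23/1.425 = 9.98 µM; then Vmax = 5.87(9.98+2.39)/2.39 = 30.4 nmol·min⁻¹.

9.98 µM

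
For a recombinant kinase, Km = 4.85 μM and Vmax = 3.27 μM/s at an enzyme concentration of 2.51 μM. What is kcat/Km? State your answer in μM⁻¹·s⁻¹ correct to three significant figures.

0.269 μM⁻¹·s⁻¹

kcat = Vmax/[E]total = 3.27/2.51 = 1.30 s⁻¹.
kcat/Km = 1.30/4.85 = 0.269 μM⁻¹·s⁻¹.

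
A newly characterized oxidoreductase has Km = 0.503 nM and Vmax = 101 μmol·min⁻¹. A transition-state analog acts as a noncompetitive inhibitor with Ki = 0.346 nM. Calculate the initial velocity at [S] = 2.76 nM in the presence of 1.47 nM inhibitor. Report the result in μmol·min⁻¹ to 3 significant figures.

16.3 μmol·min⁻¹

α = 1 + [I]/Ki = 1 + 1.47/0.346 = 5.249.
For a noncompetitive inhibitor, Vmax is reduced to Vmax/α while Km is unchanged: Km,app = 0.503 nM, Vmax,app = 19.2 μmol·min⁻¹.
v = Vmax,app·[S]/(Km,app + [S]) = 19.2 × 2.76/(0.503 + 2.76) = 16.3 μmol·min⁻¹.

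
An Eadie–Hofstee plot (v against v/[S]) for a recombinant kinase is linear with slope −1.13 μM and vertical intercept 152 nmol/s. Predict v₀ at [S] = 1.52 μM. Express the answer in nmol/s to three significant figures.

87.2 nmol/s

In the Eadie–Hofstee form v = Vmax − Km·(v/[S]), the slope is −Km and the intercept is Vmax, so Km = 1.13 μM and Vmax = 152 nmol/s.
v = 152 × 1.52/(1.13 + 1.52) = 87.2 nmol/s.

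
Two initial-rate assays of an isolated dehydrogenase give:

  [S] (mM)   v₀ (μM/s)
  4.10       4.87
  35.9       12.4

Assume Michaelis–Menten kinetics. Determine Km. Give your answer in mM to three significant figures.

8.94 mM

In reciprocal form, 1/v = (Km/Vmax)·(1/[S]) + 1/Vmax. The two points give (1/[S], 1/v) = (0.2439, 0.2053) and (0.02786, 0.08065).
Slope = (0.2053 − 0.08065)/(0.2439 − 0.02786) = 0.5772; intercept = 0.2053 − 0.5772×0.2439 = 0.06457.
Vmax = 1/intercept = 15.5 μM/s; Km = slope × Vmax = 0.5772 × 15.5 = 8.94 mM.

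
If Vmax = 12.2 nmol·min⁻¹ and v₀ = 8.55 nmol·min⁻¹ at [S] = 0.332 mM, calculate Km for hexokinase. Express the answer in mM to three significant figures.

0.142 mM

v/Vmax = 8.55/12.2 = 0.7008 = [S]/(Km+[S]).
So Km + [S] = [S]/0.7008 = 0.4737 mM, giving Km = 0.4737 − 0.332 = 0.142 mM.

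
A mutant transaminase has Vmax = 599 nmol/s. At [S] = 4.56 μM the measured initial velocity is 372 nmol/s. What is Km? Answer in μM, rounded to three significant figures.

2.78 μM

From v = Vmax[S]/(Km+[S]), Km = [S](Vmax − v)/v.
Km = 4.56 × (599 − 372) / 372 = 1035/372 = 2.78 μM.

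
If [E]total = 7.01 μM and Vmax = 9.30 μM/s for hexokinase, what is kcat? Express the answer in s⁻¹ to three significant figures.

1.33 s⁻¹

kcat = Vmax/[E]total = 9.30 μM/s / 7.01 μM = 1.33 s⁻¹.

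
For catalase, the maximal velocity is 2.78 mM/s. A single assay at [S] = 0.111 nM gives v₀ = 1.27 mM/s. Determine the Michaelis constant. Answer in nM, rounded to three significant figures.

v/Vmax = 1.27/2.78 = 0.4568 = [S]/(Km+[S]).
So Km + [S] = [S]/0.4568 = 0.2430 nM, giving Km = 0.2430 − 0.111 = 0.132 nM.

0.132 nM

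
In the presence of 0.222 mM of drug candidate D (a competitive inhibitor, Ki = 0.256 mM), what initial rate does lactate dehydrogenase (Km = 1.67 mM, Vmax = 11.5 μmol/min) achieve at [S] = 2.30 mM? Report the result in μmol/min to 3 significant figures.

4.88 μmol/min

α = 1 + [I]/Ki = 1 + 0.222/0.256 = 1.867.
For a competitive inhibitor, Vmax is unchanged and the apparent Km becomes α·Km: Km,app = 3.12 mM, Vmax,app = 11.5 μmol/min.
v = Vmax,app·[S]/(Km,app + [S]) = 11.5 × 2.30/(3.12 + 2.30) = 4.88 μmol/min.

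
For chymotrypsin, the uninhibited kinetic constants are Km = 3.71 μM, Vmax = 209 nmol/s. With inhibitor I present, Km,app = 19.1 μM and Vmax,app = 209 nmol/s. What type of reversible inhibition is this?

Km increases (3.71 → 19.1 μM) while Vmax is unchanged — the hallmark of competitive inhibition.

competitive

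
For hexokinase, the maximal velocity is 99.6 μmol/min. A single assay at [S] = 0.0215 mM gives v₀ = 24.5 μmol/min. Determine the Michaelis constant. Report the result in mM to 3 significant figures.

From v = Vmax[S]/(Km+[S]), Km = [S](Vmax − v)/v.
Km = 0.0215 × (99.6 − 24.5) / 24.5 = 1.615/24.5 = 0.0659 mM.

0.0659 mM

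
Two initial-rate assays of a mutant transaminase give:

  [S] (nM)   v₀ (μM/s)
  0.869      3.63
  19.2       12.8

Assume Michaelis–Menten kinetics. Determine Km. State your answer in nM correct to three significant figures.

From v = Vmax[S]/(Km+[S]), each point gives Vmax = v(Km+[S])/[S].
Equating: 3.63(Km+0.869)/0.869 = 12.8(Km+19.2)/19.2.
4.177·Km + 3.63 = 0.6667·Km + 12.8, so (4.177 − 0.6667)·Km = 12.8 − 3.63.
Km = 9.170/3.511 = 2.61 nM; then Vmax = 3.63(2.61+0.869)/0.869 = 14.5 μM/s.

2.61 nM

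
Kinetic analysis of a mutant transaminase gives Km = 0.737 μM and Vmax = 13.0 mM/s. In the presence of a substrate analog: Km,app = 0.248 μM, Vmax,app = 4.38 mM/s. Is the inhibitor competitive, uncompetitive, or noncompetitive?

Both Km and Vmax decrease by the same factor (~2.97-fold) — characteristic of uncompetitive inhibition.

uncompetitive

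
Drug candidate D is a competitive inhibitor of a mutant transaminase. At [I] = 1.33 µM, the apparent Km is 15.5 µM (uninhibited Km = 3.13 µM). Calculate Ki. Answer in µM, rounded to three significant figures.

Competitive: Km,app = α·Km with α = 1 + [I]/Ki.
α = Km,app/Km = 15.5/3.13 = 4.952.
Ki = [I]/(α − 1) = 1.33/3.952 = 0.337 µM.

0.337 µM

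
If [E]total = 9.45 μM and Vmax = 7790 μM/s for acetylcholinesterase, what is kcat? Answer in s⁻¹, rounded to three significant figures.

kcat = Vmax/[E]total = 7790 μM/s / 9.45 μM = 824 s⁻¹.

824 s⁻¹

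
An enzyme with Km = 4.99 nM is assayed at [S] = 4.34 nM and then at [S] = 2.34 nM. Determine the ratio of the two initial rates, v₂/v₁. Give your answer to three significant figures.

0.686

The fractional saturations are [S]/(Km+[S]) = 4.34/9.330 = 0.4652 and 2.34/7.330 = 0.3192.
v₂/v₁ is just their ratio: 0.3192/0.4652 = 0.686.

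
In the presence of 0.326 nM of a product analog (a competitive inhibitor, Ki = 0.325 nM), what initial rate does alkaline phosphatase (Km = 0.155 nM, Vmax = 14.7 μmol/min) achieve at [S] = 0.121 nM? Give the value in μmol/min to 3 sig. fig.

With α = 1 + [I]/Ki = 1 + 0.326/0.325 = 2.003, the competitive rate law is v = Vmax[S] / (αKm + [S]).
v = 14.7×0.121 / (2.003×0.155 + 0.121) = 1.779/0.4315 = 4.12 μmol/min.

4.12 μmol/min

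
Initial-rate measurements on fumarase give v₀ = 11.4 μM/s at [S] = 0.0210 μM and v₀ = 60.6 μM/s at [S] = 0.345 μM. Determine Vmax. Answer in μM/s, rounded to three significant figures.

From v = Vmax[S]/(Km+[S]), each point gives Vmax = v(Km+[S])/[S].
Equating: 11.4(Km+0.0210)/0.0210 = 60.6(Km+0.345)/0.345.
542.9·Km + 11.4 = 175.7·Km + 60.6, so (542.9 − 175.7)·Km = 60.6 − 11.4.
Km = 49.20/367.2 = 0.134 μM; then Vmax = 11.4(0.134+0.0210)/0.0210 = 84.1 μM/s.

84.1 μM/s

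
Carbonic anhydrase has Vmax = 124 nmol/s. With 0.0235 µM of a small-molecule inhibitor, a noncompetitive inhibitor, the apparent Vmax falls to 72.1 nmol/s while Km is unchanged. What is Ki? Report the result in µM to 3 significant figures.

Noncompetitive: Vmax,app = Vmax/α with α = 1 + [I]/Ki.
α = Vmax/Vmax,app = 124/72.1 = 1.720.
Since α = 1 + [I]/Ki, [I]/Ki = 1.720 − 1 = 0.7198 and Ki = 0.0235/0.7198 = 0.0326 µM.

0.0326 µM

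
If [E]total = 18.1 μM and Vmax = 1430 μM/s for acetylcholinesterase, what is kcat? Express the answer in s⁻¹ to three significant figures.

79.0 s⁻¹

kcat = Vmax/[E]total = 1430 μM/s / 18.1 μM = 79.0 s⁻¹.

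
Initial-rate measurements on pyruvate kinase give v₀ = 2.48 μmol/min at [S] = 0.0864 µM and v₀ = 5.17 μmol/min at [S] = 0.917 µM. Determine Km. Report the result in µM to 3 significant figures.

0.117 µM

From v = Vmax[S]/(Km+[S]), each point gives Vmax = v(Km+[S])/[S].
Equating: 2.48(Km+0.0864)/0.0864 = 5.17(Km+0.917)/0.917.
28.70·Km + 2.48 = 5.638·Km + 5.17, so (28.70 − 5.638)·Km = 5.17 − 2.48.
Km = 2.690/23.07 = 0.117 µM; then Vmax = 2.48(0.117+0.0864)/0.0864 = 5.83 μmol/min.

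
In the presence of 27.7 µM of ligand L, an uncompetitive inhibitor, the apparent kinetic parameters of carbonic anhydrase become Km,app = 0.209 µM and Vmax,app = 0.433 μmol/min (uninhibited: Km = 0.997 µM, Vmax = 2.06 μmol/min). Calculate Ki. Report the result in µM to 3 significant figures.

Uncompetitive: Vmax,app = Vmax/α (and Km,app = Km/α) with α = 1 + [I]/Ki.
α = Vmax/Vmax,app = 2.06/0.433 = 4.758.
Since α = 1 + [I]/Ki, [I]/Ki = 4.758 − 1 = 3.758 and Ki = 27.7/3.758 = 7.37 µM.

7.37 µM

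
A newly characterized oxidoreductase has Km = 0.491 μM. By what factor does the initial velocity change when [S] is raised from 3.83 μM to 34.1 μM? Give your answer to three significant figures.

1.11

Since Vmax cancels, v₂/v₁ = [S]₂(Km+[S]₁) / [S]₁(Km+[S]₂).
= 34.1×(0.491+3.83) / (3.83×(0.491+34.1)) = 147.3/132.5 = 1.11.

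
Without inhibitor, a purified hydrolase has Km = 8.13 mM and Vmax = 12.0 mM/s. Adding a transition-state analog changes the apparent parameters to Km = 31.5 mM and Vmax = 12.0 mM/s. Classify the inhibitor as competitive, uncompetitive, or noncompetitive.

Km increases (8.13 → 31.5 mM) while Vmax is unchanged — the hallmark of competitive inhibition.

competitive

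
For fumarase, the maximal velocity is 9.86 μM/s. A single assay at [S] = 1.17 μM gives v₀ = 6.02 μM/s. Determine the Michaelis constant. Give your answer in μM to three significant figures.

0.746 μM

v/Vmax = 6.02/9.86 = 0.6105 = [S]/(Km+[S]).
So Km + [S] = [S]/0.6105 = 1.916 μM, giving Km = 1.916 − 1.17 = 0.746 μM.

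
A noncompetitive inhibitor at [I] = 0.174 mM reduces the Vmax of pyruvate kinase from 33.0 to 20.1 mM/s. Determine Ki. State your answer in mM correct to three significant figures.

Noncompetitive: Vmax,app = Vmax/α with α = 1 + [I]/Ki.
α = Vmax/Vmax,app = 33.0/20.1 = 1.642.
Since α = 1 + [I]/Ki, [I]/Ki = 1.642 − 1 = 0.6418 and Ki = 0.174/0.6418 = 0.271 mM.

0.271 mM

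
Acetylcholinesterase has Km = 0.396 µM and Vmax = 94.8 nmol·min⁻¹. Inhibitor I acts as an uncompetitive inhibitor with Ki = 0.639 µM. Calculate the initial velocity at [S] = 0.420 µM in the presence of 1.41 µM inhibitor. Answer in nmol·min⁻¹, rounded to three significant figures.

22.8 nmol·min⁻¹

α = 1 + [I]/Ki = 1 + 1.41/0.639 = 3.207.
For an uncompetitive inhibitor, both parameters are divided by α, giving Vmax/α and Km/α: Km,app = 0.123 µM, Vmax,app = 29.6 nmol·min⁻¹.
v = Vmax,app·[S]/(Km,app + [S]) = 29.6 × 0.420/(0.123 + 0.420) = 22.8 nmol·min⁻¹.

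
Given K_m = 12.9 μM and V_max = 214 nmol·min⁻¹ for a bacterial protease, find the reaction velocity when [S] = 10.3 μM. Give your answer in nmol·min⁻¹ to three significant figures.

[S]/(Km+[S]) = 10.3/23.20 = 0.4440, the fractional saturation.
v = 0.4440 × Vmax = 0.4440 × 214 = 95.0 nmol·min⁻¹.

95.0 nmol·min⁻¹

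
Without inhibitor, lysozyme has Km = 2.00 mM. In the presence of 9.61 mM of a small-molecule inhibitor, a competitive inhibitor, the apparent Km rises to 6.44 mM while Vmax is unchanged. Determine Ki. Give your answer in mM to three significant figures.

Competitive: Km,app = α·Km with α = 1 + [I]/Ki.
α = Km,app/Km = 6.44/2.00 = 3.220.
Ki = [I]/(α − 1) = 9.61/2.220 = 4.33 mM.

4.33 mM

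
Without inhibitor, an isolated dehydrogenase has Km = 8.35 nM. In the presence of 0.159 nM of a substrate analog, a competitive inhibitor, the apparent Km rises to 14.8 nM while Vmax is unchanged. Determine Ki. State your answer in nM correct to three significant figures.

0.206 nM

Competitive: Km,app = α·Km with α = 1 + [I]/Ki.
α = Km,app/Km = 14.8/8.35 = 1.772.
Ki = [I]/(α − 1) = 0.159/0.7725 = 0.206 nM.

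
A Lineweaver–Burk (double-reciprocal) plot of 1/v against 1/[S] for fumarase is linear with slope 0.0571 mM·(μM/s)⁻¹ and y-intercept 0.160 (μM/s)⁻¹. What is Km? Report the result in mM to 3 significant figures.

0.357 mM

y-intercept = 1/Vmax ⇒ Vmax = 6.25 μM/s; slope = Km/Vmax ⇒ Km = slope × Vmax.
Km = 0.0571 × 6.25 = 0.357 mM.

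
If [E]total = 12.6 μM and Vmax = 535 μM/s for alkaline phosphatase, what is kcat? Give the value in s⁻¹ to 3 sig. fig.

42.5 s⁻¹

kcat = Vmax/[E]total = 535 μM/s / 12.6 μM = 42.5 s⁻¹.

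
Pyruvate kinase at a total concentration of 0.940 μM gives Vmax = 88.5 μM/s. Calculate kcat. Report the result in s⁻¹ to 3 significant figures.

94.1 s⁻¹

kcat = Vmax/[E]total = 88.5 μM/s / 0.940 μM = 94.1 s⁻¹.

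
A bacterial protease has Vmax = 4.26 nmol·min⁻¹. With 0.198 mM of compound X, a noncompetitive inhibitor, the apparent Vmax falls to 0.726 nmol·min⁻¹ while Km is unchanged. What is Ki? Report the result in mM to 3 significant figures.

Noncompetitive: Vmax,app = Vmax/α with α = 1 + [I]/Ki.
α = Vmax/Vmax,app = 4.26/0.726 = 5.868.
Ki = [I]/(α − 1) = 0.198/4.868 = 0.0407 mM.

0.0407 mM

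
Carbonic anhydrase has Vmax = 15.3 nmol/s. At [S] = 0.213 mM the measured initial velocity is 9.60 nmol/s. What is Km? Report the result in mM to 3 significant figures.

v/Vmax = 9.60/15.3 = 0.6275 = [S]/(Km+[S]).
So Km + [S] = [S]/0.6275 = 0.3395 mM, giving Km = 0.3395 − 0.213 = 0.126 mM.

0.126 mM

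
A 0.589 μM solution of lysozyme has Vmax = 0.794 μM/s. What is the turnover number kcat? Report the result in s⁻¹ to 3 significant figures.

kcat = Vmax/[E]total = 0.794 μM/s / 0.589 μM = 1.35 s⁻¹.

1.35 s⁻¹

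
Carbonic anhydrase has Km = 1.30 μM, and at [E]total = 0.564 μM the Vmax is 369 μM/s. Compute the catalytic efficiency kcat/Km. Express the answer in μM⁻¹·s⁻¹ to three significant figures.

503 μM⁻¹·s⁻¹

kcat = Vmax/[E]total = 369/0.564 = 654 s⁻¹.
kcat/Km = 654/1.30 = 503 μM⁻¹·s⁻¹.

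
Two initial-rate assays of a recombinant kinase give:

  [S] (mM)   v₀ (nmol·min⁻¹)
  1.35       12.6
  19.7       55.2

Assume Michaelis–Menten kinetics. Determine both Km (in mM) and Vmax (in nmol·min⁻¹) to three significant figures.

From v = Vmax[S]/(Km+[S]), each point gives Vmax = v(Km+[S])/[S].
Equating: 12.6(Km+1.35)/1.35 = 55.2(Km+19.7)/19.7.
9.333·Km + 12.6 = 2.802·Km + 55.2, so (9.333 − 2.802)·Km = 55.2 − 12.6.
Km = 42.60/6.531 = 6.52 mM; then Vmax = 12.6(6.52+1.35)/1.35 = 73.5 nmol·min⁻¹.

Km = 6.52 mM; Vmax = 73.5 nmol·min⁻¹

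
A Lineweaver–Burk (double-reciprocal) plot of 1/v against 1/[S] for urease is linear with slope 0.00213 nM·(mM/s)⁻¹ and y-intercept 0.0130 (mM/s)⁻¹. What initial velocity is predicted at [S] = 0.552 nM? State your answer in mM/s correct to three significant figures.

The y-intercept is 1/Vmax, so Vmax = 1/0.0130 = 76.9 mM/s.
The slope is Km/Vmax, so Km = 0.00213 × 76.9 = 0.164 nM.
Then v = 76.9 × 0.552/(0.164 + 0.552) = 59.3 mM/s.

59.3 mM/s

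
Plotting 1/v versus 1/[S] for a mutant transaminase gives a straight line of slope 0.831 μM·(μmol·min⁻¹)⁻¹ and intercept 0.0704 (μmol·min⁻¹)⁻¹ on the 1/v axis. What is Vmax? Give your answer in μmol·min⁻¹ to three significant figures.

14.2 μmol·min⁻¹

The y-intercept of a Lineweaver–Burk plot equals 1/Vmax, so Vmax = 1/0.0704 = 14.2 μmol·min⁻¹.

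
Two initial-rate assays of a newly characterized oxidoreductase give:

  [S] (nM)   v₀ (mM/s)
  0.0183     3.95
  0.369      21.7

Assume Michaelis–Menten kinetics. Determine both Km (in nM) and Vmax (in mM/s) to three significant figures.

From v = Vmax[S]/(Km+[S]), each point gives Vmax = v(Km+[S])/[S].
Equating: 3.95(Km+0.0183)/0.0183 = 21.7(Km+0.369)/0.369.
215.8·Km + 3.95 = 58.81·Km + 21.7, so (215.8 − 58.81)·Km = 21.7 − 3.95.
Km = 17.75/157.0 = 0.113 nM; then Vmax = 3.95(0.113+0.0183)/0.0183 = 28.3 mM/s.

Km = 0.113 nM; Vmax = 28.3 mM/s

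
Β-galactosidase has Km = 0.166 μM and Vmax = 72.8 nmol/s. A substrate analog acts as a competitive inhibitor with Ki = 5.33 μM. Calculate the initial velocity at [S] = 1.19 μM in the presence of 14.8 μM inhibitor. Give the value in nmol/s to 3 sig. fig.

α = 1 + [I]/Ki = 1 + 14.8/5.33 = 3.777.
For a competitive inhibitor, Vmax is unchanged and the apparent Km becomes α·Km: Km,app = 0.627 μM, Vmax,app = 72.8 nmol/s.
v = Vmax,app·[S]/(Km,app + [S]) = 72.8 × 1.19/(0.627 + 1.19) = 47.7 nmol/s.

47.7 nmol/s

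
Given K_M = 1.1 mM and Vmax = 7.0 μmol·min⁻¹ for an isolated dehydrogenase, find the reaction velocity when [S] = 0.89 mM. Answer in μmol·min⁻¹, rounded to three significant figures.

3.13 μmol·min⁻¹

v = Vmax·[S]/(Km + [S]) = 7.0 × 0.89 / (1.1 + 0.89)
  = 6.230 / 1.990 = 3.13 μmol·min⁻¹.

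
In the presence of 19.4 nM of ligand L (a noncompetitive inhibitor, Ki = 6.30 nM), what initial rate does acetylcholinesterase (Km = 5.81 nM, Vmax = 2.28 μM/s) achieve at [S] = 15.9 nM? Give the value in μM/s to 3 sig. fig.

0.409 μM/s

α = 1 + [I]/Ki = 1 + 19.4/6.30 = 4.079.
For a noncompetitive inhibitor, Vmax is reduced to Vmax/α while Km is unchanged: Km,app = 5.81 nM, Vmax,app = 0.559 μM/s.
v = Vmax,app·[S]/(Km,app + [S]) = 0.559 × 15.9/(5.81 + 15.9) = 0.409 μM/s.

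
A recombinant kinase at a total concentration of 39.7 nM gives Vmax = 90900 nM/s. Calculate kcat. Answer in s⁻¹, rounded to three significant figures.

2290 s⁻¹

kcat = Vmax/[E]total = 90900 nM/s / 39.7 nM = 2290 s⁻¹.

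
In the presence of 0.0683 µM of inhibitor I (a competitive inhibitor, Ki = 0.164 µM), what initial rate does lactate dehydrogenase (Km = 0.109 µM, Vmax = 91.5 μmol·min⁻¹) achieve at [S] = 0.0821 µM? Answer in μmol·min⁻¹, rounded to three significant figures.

α = 1 + [I]/Ki = 1 + 0.0683/0.164 = 1.416.
For a competitive inhibitor, Vmax is unchanged and the apparent Km becomes α·Km: Km,app = 0.154 µM, Vmax,app = 91.5 μmol·min⁻¹.
v = Vmax,app·[S]/(Km,app + [S]) = 91.5 × 0.0821/(0.154 + 0.0821) = 31.8 μmol·min⁻¹.

31.8 μmol·min⁻¹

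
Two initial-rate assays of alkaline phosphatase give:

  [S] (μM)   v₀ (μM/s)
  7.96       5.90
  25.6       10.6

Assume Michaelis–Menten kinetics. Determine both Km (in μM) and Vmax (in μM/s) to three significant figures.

Km = 14.4 μM; Vmax = 16.5 μM/s

From v = Vmax[S]/(Km+[S]), each point gives Vmax = v(Km+[S])/[S].
Equating: 5.90(Km+7.96)/7.96 = 10.6(Km+25.6)/25.6.
0.7412·Km + 5.90 = 0.4141·Km + 10.6, so (0.7412 − 0.4141)·Km = 10.6 − 5.90.
Km = 4.700/0.3271 = 14.4 μM; then Vmax = 5.90(14.4+7.96)/7.96 = 16.5 μM/s.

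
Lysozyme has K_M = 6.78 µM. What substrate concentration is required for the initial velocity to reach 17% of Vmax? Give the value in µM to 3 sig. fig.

v/Vmax = [S]/(Km+[S]) = 0.17, so [S] = Km·0.17/(1 − 0.17) = 6.78 × 0.2048.
[S] = 1.39 µM.

1.39 µM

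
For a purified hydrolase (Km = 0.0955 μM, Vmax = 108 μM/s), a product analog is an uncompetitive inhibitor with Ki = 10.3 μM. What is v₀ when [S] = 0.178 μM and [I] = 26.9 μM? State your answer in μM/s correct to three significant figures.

26.0 μM/s

With α = 1 + [I]/Ki = 1 + 26.9/10.3 = 3.612, the uncompetitive rate law is v = (Vmax/α)·[S] / (Km/α + [S]).
v = (108/3.612)×0.178 / (0.0955/3.612 + 0.178) = 5.323/0.2044 = 26.0 μM/s.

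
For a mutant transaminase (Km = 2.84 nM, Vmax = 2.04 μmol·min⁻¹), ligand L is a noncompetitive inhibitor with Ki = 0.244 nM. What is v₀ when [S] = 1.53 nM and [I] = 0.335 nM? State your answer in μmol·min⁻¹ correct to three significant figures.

α = 1 + [I]/Ki = 1 + 0.335/0.244 = 2.373.
For a noncompetitive inhibitor, Vmax is reduced to Vmax/α while Km is unchanged: Km,app = 2.84 nM, Vmax,app = 0.860 μmol·min⁻¹.
v = Vmax,app·[S]/(Km,app + [S]) = 0.860 × 1.53/(2.84 + 1.53) = 0.301 μmol·min⁻¹.

0.301 μmol·min⁻¹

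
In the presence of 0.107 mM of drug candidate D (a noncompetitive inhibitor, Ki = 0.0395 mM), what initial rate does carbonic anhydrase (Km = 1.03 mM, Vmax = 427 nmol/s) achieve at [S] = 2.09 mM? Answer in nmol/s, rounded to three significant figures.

With α = 1 + [I]/Ki = 1 + 0.107/0.0395 = 3.709, the noncompetitive rate law is v = (Vmax/α)·[S] / (Km + [S]).
v = (427/3.709)×2.09 / (1.03 + 2.09) = 240.6/3.120 = 77.1 nmol/s.

77.1 nmol/s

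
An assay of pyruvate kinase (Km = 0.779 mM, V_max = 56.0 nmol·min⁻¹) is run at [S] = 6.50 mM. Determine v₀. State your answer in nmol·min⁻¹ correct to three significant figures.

v = Vmax·[S]/(Km + [S]) = 56.0 × 6.50 / (0.779 + 6.50)
  = 364.0 / 7.279 = 50.0 nmol·min⁻¹.

50.0 nmol·min⁻¹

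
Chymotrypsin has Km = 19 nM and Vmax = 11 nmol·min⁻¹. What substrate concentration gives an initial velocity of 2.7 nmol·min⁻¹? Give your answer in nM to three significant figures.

The required fractional saturation is v/Vmax = 2.7/11 = 0.2455.
Then [S]/(Km+[S]) = 0.2455 ⇒ [S] = 19 × 0.2455/(1 − 0.2455) = 6.18 nM.

6.18 nM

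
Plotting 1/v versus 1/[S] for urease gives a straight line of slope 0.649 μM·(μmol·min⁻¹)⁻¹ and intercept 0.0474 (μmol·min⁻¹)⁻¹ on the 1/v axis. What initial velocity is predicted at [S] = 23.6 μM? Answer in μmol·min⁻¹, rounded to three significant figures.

13.4 μmol·min⁻¹

The y-intercept is 1/Vmax, so Vmax = 1/0.0474 = 21.1 μmol·min⁻¹.
The slope is Km/Vmax, so Km = 0.649 × 21.1 = 13.7 μM.
Then v = 21.1 × 23.6/(13.7 + 23.6) = 13.4 μmol·min⁻¹.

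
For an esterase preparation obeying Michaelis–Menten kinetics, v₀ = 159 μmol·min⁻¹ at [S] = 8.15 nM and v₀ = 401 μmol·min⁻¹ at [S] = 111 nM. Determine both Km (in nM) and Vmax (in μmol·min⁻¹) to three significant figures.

In reciprocal form, 1/v = (Km/Vmax)·(1/[S]) + 1/Vmax. The two points give (1/[S], 1/v) = (0.1227, 0.006289) and (0.009009, 0.002494).
Slope = (0.006289 − 0.002494)/(0.1227 − 0.009009) = 0.03338; intercept = 0.006289 − 0.03338×0.1227 = 0.002193.
Vmax = 1/intercept = 456 μmol·min⁻¹; Km = slope × Vmax = 0.03338 × 456 = 15.2 nM.

Km = 15.2 nM; Vmax = 456 μmol·min⁻¹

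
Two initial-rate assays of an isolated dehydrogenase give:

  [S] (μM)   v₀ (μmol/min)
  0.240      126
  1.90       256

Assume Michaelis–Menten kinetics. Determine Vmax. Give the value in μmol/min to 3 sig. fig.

301 μmol/min

From v = Vmax[S]/(Km+[S]), each point gives Vmax = v(Km+[S])/[S].
Equating: 126(Km+0.240)/0.240 = 256(Km+1.90)/1.90.
525.0·Km + 126 = 134.7·Km + 256, so (525.0 − 134.7)·Km = 256 − 126.
Km = 130.0/390.3 = 0.333 μM; then Vmax = 126(0.333+0.240)/0.240 = 301 μmol/min.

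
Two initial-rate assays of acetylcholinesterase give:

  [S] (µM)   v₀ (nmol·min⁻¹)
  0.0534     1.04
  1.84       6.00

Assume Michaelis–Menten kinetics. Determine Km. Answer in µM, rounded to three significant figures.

From v = Vmax[S]/(Km+[S]), each point gives Vmax = v(Km+[S])/[S].
Equating: 1.04(Km+0.0534)/0.0534 = 6.00(Km+1.84)/1.84.
19.48·Km + 1.04 = 3.261·Km + 6.00, so (19.48 − 3.261)·Km = 6.00 − 1.04.
Km = 4.960/16.21 = 0.306 µM; then Vmax = 1.04(0.306+0.0534)/0.0534 = 7.00 nmol·min⁻¹.

0.306 µM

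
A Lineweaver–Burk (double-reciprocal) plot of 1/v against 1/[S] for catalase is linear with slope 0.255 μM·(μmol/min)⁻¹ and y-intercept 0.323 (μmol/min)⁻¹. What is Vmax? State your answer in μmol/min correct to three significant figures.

The y-intercept of a Lineweaver–Burk plot equals 1/Vmax, so Vmax = 1/0.323 = 3.10 μmol/min.

3.10 μmol/min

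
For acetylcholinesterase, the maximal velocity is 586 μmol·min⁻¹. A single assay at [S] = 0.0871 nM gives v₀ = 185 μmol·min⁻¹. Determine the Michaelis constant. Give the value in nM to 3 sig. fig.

0.189 nM

v/Vmax = 185/586 = 0.3157 = [S]/(Km+[S]).
So Km + [S] = [S]/0.3157 = 0.2759 nM, giving Km = 0.2759 − 0.0871 = 0.189 nM.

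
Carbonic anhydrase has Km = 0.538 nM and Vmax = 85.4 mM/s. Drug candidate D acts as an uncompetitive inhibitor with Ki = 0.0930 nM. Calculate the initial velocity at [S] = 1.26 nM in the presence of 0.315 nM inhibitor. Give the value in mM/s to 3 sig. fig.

17.7 mM/s

With α = 1 + [I]/Ki = 1 + 0.315/0.0930 = 4.387, the uncompetitive rate law is v = (Vmax/α)·[S] / (Km/α + [S]).
v = (85.4/4.387)×1.26 / (0.538/4.387 + 1.26) = 24.53/1.383 = 17.7 mM/s.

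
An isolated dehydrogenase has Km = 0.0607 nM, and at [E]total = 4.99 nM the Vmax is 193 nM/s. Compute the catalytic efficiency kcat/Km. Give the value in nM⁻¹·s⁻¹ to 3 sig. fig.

637 nM⁻¹·s⁻¹

kcat = Vmax/[E]total = 193/4.99 = 38.7 s⁻¹.
kcat/Km = 38.7/0.0607 = 637 nM⁻¹·s⁻¹.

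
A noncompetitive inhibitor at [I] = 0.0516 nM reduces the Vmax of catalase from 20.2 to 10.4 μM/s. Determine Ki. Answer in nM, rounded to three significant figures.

0.0548 nM

Noncompetitive: Vmax,app = Vmax/α with α = 1 + [I]/Ki.
α = Vmax/Vmax,app = 20.2/10.4 = 1.942.
Since α = 1 + [I]/Ki, [I]/Ki = 1.942 − 1 = 0.9423 and Ki = 0.0516/0.9423 = 0.0548 nM.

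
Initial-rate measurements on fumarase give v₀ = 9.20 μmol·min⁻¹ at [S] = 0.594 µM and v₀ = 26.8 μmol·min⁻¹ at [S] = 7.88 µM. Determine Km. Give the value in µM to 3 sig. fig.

In reciprocal form, 1/v = (Km/Vmax)·(1/[S]) + 1/Vmax. The two points give (1/[S], 1/v) = (1.684, 0.1087) and (0.1269, 0.03731).
Slope = (0.1087 − 0.03731)/(1.684 − 0.1269) = 0.04586; intercept = 0.1087 − 0.04586×1.684 = 0.03149.
Vmax = 1/intercept = 31.8 μmol·min⁻¹; Km = slope × Vmax = 0.04586 × 31.8 = 1.46 µM.

1.46 µM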